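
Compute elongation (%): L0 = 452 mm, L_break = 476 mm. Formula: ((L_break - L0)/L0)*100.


Formula: Elongation (%) = ((L_break - L0) / L0) * 100
Step 1: Extension = 476 - 452 = 24 mm
Step 2: Elongation = (24 / 452) * 100
Step 3: Elongation = 0.053097 * 100 = 5.3097% ≈ 5.3%

5.3%


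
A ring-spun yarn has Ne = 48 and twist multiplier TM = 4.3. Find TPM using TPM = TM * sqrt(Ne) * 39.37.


Formula: TPM = TM * sqrt(Ne) * 39.37
Step 1: sqrt(Ne) = sqrt(48) = 6.9282
Step 2: TM * sqrt(Ne) = 4.3 * 6.9282 = 29.7913
Step 3: TPM = 29.7913 * 39.37 = 1173 twists/m

1173 twists/m


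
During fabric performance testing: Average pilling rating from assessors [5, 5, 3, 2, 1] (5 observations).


Formula: Mean = sum / count
Sum = 5 + 5 + 3 + 2 + 1 = 16
Mean = 16 / 5 = 3.2

3.2


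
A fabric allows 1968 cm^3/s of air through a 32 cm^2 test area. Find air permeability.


Formula: Air Permeability = Airflow / Test Area
AP = 1968 cm^3/s / 32 cm^2
AP = 61.5 cm^3/s/cm^2

61.5 cm^3/s/cm^2


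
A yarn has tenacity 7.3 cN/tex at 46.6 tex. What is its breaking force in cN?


Formula: Breaking force = Tenacity * Linear density
F = 7.3 cN/tex * 46.6 tex
F = 340.18 cN

340.18 cN


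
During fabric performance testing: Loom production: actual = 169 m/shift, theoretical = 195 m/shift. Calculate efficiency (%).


Formula: Efficiency% = (Actual output / Theoretical output) * 100
Efficiency% = (169 / 195) * 100
Efficiency% = 0.866667 * 100 = 86.6667% ≈ 86.7%

86.7%


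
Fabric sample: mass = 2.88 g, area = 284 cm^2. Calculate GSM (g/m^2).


Formula: GSM = mass_g / area_m2
Step 1: Convert area: 284 cm^2 = 284 / 10000 = 0.0284 m^2
Step 2: GSM = 2.88 g / 0.0284 m^2 = 101.4 g/m^2

101.4 g/m^2


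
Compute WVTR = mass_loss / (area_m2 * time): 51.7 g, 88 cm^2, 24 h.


Formula: WVTR = mass_loss / (area * time)
Step 1: Convert area: 88 cm^2 = 0.0088 m^2
Step 2: WVTR = 51.7 g / (0.0088 m^2 * 24 h)
Step 3: WVTR = 51.7 / 0.2112 = 244.8 g/m^2/h

244.8 g/m^2/h


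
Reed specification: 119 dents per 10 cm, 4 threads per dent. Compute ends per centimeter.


Formula: EPC = (dents per 10 cm * ends per dent) / 10
Step 1: Total ends per 10 cm = 119 * 4 = 476
Step 2: EPC = 476 / 10 = 47.6 ends/cm

47.6 ends/cm


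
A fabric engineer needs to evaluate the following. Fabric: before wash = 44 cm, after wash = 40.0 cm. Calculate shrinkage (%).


Formula: Shrinkage% = ((L_before - L_after) / L_before) * 100
Step 1: Shrinkage = 44 - 40.0 = 4.0 cm
Step 2: Shrinkage% = (4.0 / 44) * 100
Step 3: Shrinkage% = 0.090909 * 100 = 9.0909% ≈ 9.1%

9.1%


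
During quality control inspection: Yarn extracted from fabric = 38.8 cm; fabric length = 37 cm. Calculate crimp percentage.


Formula: Crimp% = ((L_yarn - L_fabric) / L_fabric) * 100
Step 1: Extension = 38.8 - 37 = 1.8 cm
Step 2: Crimp% = (1.8 / 37) * 100
Step 3: Crimp% = 0.048649 * 100 = 4.8649% ≈ 4.9%

4.9%


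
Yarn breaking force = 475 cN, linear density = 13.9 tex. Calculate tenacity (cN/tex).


Formula: Tenacity = Breaking force / Linear density
Tenacity = 475 cN / 13.9 tex
Tenacity = 34.17 cN/tex

34.17 cN/tex


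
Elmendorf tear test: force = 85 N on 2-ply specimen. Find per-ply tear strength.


Formula: Per-ply strength = Total force / Number of plies
Per-ply = 85 N / 2
Per-ply = 42.5 N

42.5 N


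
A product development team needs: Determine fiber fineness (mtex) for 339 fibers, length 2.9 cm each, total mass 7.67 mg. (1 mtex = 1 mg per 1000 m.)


Formula: fineness (mtex) = mass (mg) / total length (km) = (mass_mg / total_length_m) * 1000
Step 1: Convert fiber length: 2.9 cm = 0.029 m
Step 2: Total fiber length = 339 * 0.029 = 9.831 m
Step 3: Linear density = 7.67 mg / 9.831 m = 0.7802 mg/m
Step 4: fineness = 0.7802 * 1000 = 780.2 mtex

780.2 mtex


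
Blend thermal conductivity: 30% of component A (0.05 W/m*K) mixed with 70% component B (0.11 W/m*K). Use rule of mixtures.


Formula: Blend property = (fraction_A * property_A) + (fraction_B * property_B)
Step 1: Contribution A = 30/100 * 0.05 W/m*K = 0.015 W/m*K
Step 2: Contribution B = 70/100 * 0.11 W/m*K = 0.077 W/m*K
Step 3: Blend thermal conductivity = 0.015 + 0.077 = 0.092 W/m*K

0.092 W/m*K


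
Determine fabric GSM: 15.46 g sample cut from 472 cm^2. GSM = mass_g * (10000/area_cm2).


Formula: GSM = mass_g / area_m2
Step 1: Convert area: 472 cm^2 = 472 / 10000 = 0.0472 m^2
Step 2: GSM = 15.46 g / 0.0472 m^2 = 327.5 g/m^2

327.5 g/m^2


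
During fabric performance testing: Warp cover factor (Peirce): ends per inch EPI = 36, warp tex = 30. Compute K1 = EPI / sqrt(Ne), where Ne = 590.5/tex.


Formula: K1 = EPI / sqrt(Ne), with Ne = 590.5 / tex_warp
Step 1: Ne = 590.5 / 30 = 19.683
Step 2: sqrt(Ne) = sqrt(19.683) = 4.4366
Step 3: K1 = 36 / 4.4366 = 8.1

8.1


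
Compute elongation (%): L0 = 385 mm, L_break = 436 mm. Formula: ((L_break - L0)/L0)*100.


Formula: Elongation (%) = ((L_break - L0) / L0) * 100
Step 1: Extension = 436 - 385 = 51 mm
Step 2: Elongation = (51 / 385) * 100
Step 3: Elongation = 0.132468 * 100 = 13.2468% ≈ 13.2%

13.2%


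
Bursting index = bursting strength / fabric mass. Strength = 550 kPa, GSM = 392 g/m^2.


Formula: Bursting Index = Bursting Strength / Fabric GSM
BI = 550 kPa / 392 g/m^2
BI = 1.403 kPa/(g/m^2)

1.403 kPa/(g/m^2)


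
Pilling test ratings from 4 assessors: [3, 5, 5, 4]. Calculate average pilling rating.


Formula: Mean = sum / count
Sum = 3 + 5 + 5 + 4 = 17
Mean = 17 / 4 = 4.3

4.3


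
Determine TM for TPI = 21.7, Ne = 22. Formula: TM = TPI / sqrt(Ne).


Formula: TM = TPI / sqrt(Ne)
Step 1: sqrt(Ne) = sqrt(22) = 4.6904
Step 2: TM = 21.7 / 4.6904 = 4.63

4.63 TM


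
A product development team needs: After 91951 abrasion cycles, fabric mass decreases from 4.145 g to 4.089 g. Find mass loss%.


Formula: Mass loss% = ((m_before - m_after) / m_before) * 100
Step 1: Mass loss = 4.145 - 4.089 = 0.056 g
Step 2: Ratio = 0.056 / 4.145 = 0.0135103
Step 3: Mass loss% = 0.0135103 * 100 = 1.35103% ≈ 1.35%

1.35%


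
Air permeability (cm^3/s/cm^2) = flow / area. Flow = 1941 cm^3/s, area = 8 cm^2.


Formula: Air Permeability = Airflow / Test Area
AP = 1941 cm^3/s / 8 cm^2
AP = 242.6 cm^3/s/cm^2

242.6 cm^3/s/cm^2


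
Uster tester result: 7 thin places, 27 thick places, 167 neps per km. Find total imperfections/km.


Formula: Total = thin places + thick places + neps
Total = 7 + 27 + 167
Total = 201 imperfections/km

201 imperfections/km


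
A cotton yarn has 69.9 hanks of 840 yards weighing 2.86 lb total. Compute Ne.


Formula: Ne = hanks / mass_lb
Substituting: Ne = 69.9 / 2.86
Ne = 24.4

24.4 Ne


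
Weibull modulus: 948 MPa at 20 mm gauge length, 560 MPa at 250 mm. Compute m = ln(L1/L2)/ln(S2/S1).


Formula: m = ln(L1/L2) / ln(S2/S1)
Step 1: ln(L1/L2) = ln(20/250) = -2.52573
Step 2: S2/S1 = 560/948 = 0.59072
Step 3: ln(S2/S1) = ln(0.59072) = -0.52641
Step 4: m = -2.52573 / -0.52641 = 4.80

4.80 (Weibull m)


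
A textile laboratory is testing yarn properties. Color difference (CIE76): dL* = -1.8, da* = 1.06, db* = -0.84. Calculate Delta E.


Formula: Delta E = sqrt(dL*^2 + da*^2 + db*^2)
Step 1: dL*^2 = (-1.8)^2 = 3.24
Step 2: da*^2 = 1.06^2 = 1.1236
Step 3: db*^2 = (-0.84)^2 = 0.7056
Step 4: Sum = 3.24 + 1.1236 + 0.7056 = 5.0692
Step 5: Delta E = sqrt(5.0692) = 2.25

2.25 Delta E


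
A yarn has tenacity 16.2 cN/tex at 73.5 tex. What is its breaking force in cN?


Formula: Breaking force = Tenacity * Linear density
F = 16.2 cN/tex * 73.5 tex
F = 1190.70 cN

1190.70 cN


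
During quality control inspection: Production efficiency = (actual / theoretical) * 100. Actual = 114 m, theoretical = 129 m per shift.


Formula: Efficiency% = (Actual output / Theoretical output) * 100
Efficiency% = (114 / 129) * 100
Efficiency% = 0.883721 * 100 = 88.3721% ≈ 88.4%

88.4%


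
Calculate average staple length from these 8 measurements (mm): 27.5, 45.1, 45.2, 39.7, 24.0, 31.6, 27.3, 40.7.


Formula: Mean = sum of lengths / count
Sum = 27.5 + 45.1 + 45.2 + 39.7 + 24.0 + 31.6 + 27.3 + 40.7
Sum = 281.1 mm
Mean = 281.1 / 8 = 35.14 mm

35.14 mm


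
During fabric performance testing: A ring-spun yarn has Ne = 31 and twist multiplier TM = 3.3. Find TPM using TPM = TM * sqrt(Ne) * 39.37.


Formula: TPM = TM * sqrt(Ne) * 39.37
Step 1: sqrt(Ne) = sqrt(31) = 5.5678
Step 2: TM * sqrt(Ne) = 3.3 * 5.5678 = 18.3737
Step 3: TPM = 18.3737 * 39.37 = 723 twists/m

723 twists/m


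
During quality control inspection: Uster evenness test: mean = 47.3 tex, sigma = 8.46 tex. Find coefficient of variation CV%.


Formula: CV% = (standard deviation / mean) * 100
Step 1: Ratio = 8.46 / 47.3 = 0.178858
Step 2: CV% = 0.178858 * 100 = 17.8858% ≈ 17.9%

17.9%


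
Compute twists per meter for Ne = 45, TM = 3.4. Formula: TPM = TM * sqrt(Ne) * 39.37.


Formula: TPM = TM * sqrt(Ne) * 39.37
Step 1: sqrt(Ne) = sqrt(45) = 6.7082
Step 2: TM * sqrt(Ne) = 3.4 * 6.7082 = 22.8079
Step 3: TPM = 22.8079 * 39.37 = 898 twists/m

898 twists/m


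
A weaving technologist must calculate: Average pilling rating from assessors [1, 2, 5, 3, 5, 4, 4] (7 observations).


Formula: Mean = sum / count
Sum = 1 + 2 + 5 + 3 + 5 + 4 + 4 = 24
Mean = 24 / 7 = 3.4

3.4


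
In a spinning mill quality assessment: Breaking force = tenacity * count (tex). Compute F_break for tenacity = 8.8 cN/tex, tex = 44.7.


Formula: Breaking force = Tenacity * Linear density
F = 8.8 cN/tex * 44.7 tex
F = 393.36 cN

393.36 cN


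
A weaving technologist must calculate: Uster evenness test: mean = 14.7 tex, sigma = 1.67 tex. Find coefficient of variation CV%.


Formula: CV% = (standard deviation / mean) * 100
Step 1: Ratio = 1.67 / 14.7 = 0.113605
Step 2: CV% = 0.113605 * 100 = 11.3605% ≈ 11.4%

11.4%


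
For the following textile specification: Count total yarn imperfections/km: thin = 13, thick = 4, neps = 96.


Formula: Total = thin places + thick places + neps
Total = 13 + 4 + 96
Total = 113 imperfections/km

113 imperfections/km


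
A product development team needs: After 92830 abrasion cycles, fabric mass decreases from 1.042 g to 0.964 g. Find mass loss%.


Formula: Mass loss% = ((m_before - m_after) / m_before) * 100
Step 1: Mass loss = 1.042 - 0.964 = 0.078 g
Step 2: Ratio = 0.078 / 1.042 = 0.074856
Step 3: Mass loss% = 0.074856 * 100 = 7.4856% ≈ 7.49%

7.49%


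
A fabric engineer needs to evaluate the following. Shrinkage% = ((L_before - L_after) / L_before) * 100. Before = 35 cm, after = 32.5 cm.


Formula: Shrinkage% = ((L_before - L_after) / L_before) * 100
Step 1: Shrinkage = 35 - 32.5 = 2.5 cm
Step 2: Shrinkage% = (2.5 / 35) * 100
Step 3: Shrinkage% = 0.071429 * 100 = 7.1429% ≈ 7.1%

7.1%


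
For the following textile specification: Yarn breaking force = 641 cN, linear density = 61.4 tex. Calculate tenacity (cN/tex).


Formula: Tenacity = Breaking force / Linear density
Tenacity = 641 cN / 61.4 tex
Tenacity = 10.44 cN/tex

10.44 cN/tex


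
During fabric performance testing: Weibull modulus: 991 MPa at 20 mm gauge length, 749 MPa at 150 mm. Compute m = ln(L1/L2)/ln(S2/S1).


Formula: m = ln(L1/L2) / ln(S2/S1)
Step 1: ln(L1/L2) = ln(20/150) = -2.01490
Step 2: S2/S1 = 749/991 = 0.7558
Step 3: ln(S2/S1) = ln(0.7558) = -0.27998
Step 4: m = -2.01490 / -0.27998 = 7.20

7.20 (Weibull m)


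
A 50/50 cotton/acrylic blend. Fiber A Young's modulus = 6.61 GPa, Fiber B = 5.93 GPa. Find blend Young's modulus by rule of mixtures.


Formula: Blend property = (fraction_A * property_A) + (fraction_B * property_B)
Step 1: Contribution A = 50/100 * 6.61 GPa = 3.305 GPa
Step 2: Contribution B = 50/100 * 5.93 GPa = 2.965 GPa
Step 3: Blend Young's modulus = 3.305 + 2.965 = 6.27 GPa

6.27 GPa


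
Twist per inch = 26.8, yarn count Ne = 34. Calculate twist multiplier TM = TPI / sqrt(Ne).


Formula: TM = TPI / sqrt(Ne)
Step 1: sqrt(Ne) = sqrt(34) = 5.831
Step 2: TM = 26.8 / 5.831 = 4.60

4.60 TM


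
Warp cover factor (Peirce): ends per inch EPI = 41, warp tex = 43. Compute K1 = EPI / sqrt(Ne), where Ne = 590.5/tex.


Formula: K1 = EPI / sqrt(Ne), with Ne = 590.5 / tex_warp
Step 1: Ne = 590.5 / 43 = 13.733
Step 2: sqrt(Ne) = sqrt(13.733) = 3.7058
Step 3: K1 = 41 / 3.7058 = 11.1

11.1


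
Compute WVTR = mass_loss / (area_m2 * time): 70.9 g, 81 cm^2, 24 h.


Formula: WVTR = mass_loss / (area * time)
Step 1: Convert area: 81 cm^2 = 0.0081 m^2
Step 2: WVTR = 70.9 g / (0.0081 m^2 * 24 h)
Step 3: WVTR = 70.9 / 0.1944 = 364.7 g/m^2/h

364.7 g/m^2/h


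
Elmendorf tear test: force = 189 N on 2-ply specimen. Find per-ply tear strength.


Formula: Per-ply strength = Total force / Number of plies
Per-ply = 189 N / 2
Per-ply = 94.5 N

94.5 N


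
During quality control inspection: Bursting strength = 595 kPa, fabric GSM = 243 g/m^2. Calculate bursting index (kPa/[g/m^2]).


Formula: Bursting Index = Bursting Strength / Fabric GSM
BI = 595 kPa / 243 g/m^2
BI = 2.449 kPa/(g/m^2)

2.449 kPa/(g/m^2)


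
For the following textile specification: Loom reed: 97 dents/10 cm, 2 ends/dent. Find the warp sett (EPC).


Formula: EPC = (dents per 10 cm * ends per dent) / 10
Step 1: Total ends per 10 cm = 97 * 2 = 194
Step 2: EPC = 194 / 10 = 19.4 ends/cm

19.4 ends/cm


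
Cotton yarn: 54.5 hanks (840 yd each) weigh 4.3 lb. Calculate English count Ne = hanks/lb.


Formula: Ne = hanks / mass_lb
Substituting: Ne = 54.5 / 4.3
Ne = 12.7

12.7 Ne


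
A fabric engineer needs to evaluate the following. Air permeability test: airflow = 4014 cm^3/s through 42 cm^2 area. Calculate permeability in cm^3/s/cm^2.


Formula: Air Permeability = Airflow / Test Area
AP = 4014 cm^3/s / 42 cm^2
AP = 95.6 cm^3/s/cm^2

95.6 cm^3/s/cm^2


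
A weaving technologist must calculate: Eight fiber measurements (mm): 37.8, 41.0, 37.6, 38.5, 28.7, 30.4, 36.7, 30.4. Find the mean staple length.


Formula: Mean = sum of lengths / count
Sum = 37.8 + 41.0 + 37.6 + 38.5 + 28.7 + 30.4 + 36.7 + 30.4
Sum = 281.1 mm
Mean = 281.1 / 8 = 35.14 mm

35.14 mm


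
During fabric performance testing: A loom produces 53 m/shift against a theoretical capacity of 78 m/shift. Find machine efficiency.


Formula: Efficiency% = (Actual output / Theoretical output) * 100
Efficiency% = (53 / 78) * 100
Efficiency% = 0.679487 * 100 = 67.9487% ≈ 67.9%

67.9%


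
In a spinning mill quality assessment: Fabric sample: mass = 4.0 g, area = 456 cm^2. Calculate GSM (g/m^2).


Formula: GSM = mass_g / area_m2
Step 1: Convert area: 456 cm^2 = 456 / 10000 = 0.0456 m^2
Step 2: GSM = 4.0 g / 0.0456 m^2 = 87.7 g/m^2

87.7 g/m^2


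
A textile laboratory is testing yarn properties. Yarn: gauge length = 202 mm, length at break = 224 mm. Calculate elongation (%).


Formula: Elongation (%) = ((L_break - L0) / L0) * 100
Step 1: Extension = 224 - 202 = 22 mm
Step 2: Elongation = (22 / 202) * 100
Step 3: Elongation = 0.108911 * 100 = 10.8911% ≈ 10.9%

10.9%


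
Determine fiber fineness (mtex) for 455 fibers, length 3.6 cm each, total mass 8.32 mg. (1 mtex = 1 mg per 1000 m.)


Formula: fineness (mtex) = mass (mg) / total length (km) = (mass_mg / total_length_m) * 1000
Step 1: Convert fiber length: 3.6 cm = 0.036 m
Step 2: Total fiber length = 455 * 0.036 = 16.38 m
Step 3: Linear density = 8.32 mg / 16.38 m = 0.5079 mg/m
Step 4: fineness = 0.5079 * 1000 = 507.9 mtex

507.9 mtex


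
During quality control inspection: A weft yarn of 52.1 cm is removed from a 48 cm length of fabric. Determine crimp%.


Formula: Crimp% = ((L_yarn - L_fabric) / L_fabric) * 100
Step 1: Extension = 52.1 - 48 = 4.1 cm
Step 2: Crimp% = (4.1 / 48) * 100
Step 3: Crimp% = 0.085417 * 100 = 8.5417% ≈ 8.5%

8.5%


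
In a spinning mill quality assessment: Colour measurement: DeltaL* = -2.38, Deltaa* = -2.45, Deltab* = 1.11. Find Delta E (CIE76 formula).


Formula: Delta E = sqrt(dL*^2 + da*^2 + db*^2)
Step 1: dL*^2 = (-2.38)^2 = 5.6644
Step 2: da*^2 = (-2.45)^2 = 6.0025
Step 3: db*^2 = 1.11^2 = 1.2321
Step 4: Sum = 5.6644 + 6.0025 + 1.2321 = 12.899
Step 5: Delta E = sqrt(12.899) = 3.59

3.59 Delta E


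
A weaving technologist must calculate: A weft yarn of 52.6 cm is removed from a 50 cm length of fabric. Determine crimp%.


Formula: Crimp% = ((L_yarn - L_fabric) / L_fabric) * 100
Step 1: Extension = 52.6 - 50 = 2.6 cm
Step 2: Crimp% = (2.6 / 50) * 100
Step 3: Crimp% = 0.052 * 100 = 5.2%

5.2%


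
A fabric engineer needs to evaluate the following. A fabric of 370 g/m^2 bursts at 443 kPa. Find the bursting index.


Formula: Bursting Index = Bursting Strength / Fabric GSM
BI = 443 kPa / 370 g/m^2
BI = 1.197 kPa/(g/m^2)

1.197 kPa/(g/m^2)


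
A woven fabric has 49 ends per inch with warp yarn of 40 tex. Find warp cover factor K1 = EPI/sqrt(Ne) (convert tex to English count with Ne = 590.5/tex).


Formula: K1 = EPI / sqrt(Ne), with Ne = 590.5 / tex_warp
Step 1: Ne = 590.5 / 40 = 14.763
Step 2: sqrt(Ne) = sqrt(14.763) = 3.8423
Step 3: K1 = 49 / 3.8423 = 12.8

12.8


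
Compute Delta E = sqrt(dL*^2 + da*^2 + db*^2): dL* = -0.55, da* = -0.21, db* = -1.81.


Formula: Delta E = sqrt(dL*^2 + da*^2 + db*^2)
Step 1: dL*^2 = (-0.55)^2 = 0.3025
Step 2: da*^2 = (-0.21)^2 = 0.0441
Step 3: db*^2 = (-1.81)^2 = 3.2761
Step 4: Sum = 0.3025 + 0.0441 + 3.2761 = 3.6227
Step 5: Delta E = sqrt(3.6227) = 1.9

1.9 Delta E


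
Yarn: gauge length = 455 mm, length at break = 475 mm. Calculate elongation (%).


Formula: Elongation (%) = ((L_break - L0) / L0) * 100
Step 1: Extension = 475 - 455 = 20 mm
Step 2: Elongation = (20 / 455) * 100
Step 3: Elongation = 0.043956 * 100 = 4.3956% ≈ 4.4%

4.4%


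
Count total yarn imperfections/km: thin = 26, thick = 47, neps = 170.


Formula: Total = thin places + thick places + neps
Total = 26 + 47 + 170
Total = 243 imperfections/km

243 imperfections/km


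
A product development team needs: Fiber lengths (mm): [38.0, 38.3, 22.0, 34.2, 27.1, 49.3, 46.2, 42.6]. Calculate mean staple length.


Formula: Mean = sum of lengths / count
Sum = 38.0 + 38.3 + 22.0 + 34.2 + 27.1 + 49.3 + 46.2 + 42.6
Sum = 297.7 mm
Mean = 297.7 / 8 = 37.21 mm

37.21 mm


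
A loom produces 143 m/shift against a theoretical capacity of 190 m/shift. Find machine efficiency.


Formula: Efficiency% = (Actual output / Theoretical output) * 100
Efficiency% = (143 / 190) * 100
Efficiency% = 0.752632 * 100 = 75.2632% ≈ 75.3%

75.3%


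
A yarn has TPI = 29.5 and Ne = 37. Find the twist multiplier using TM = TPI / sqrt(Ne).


Formula: TM = TPI / sqrt(Ne)
Step 1: sqrt(Ne) = sqrt(37) = 6.0828
Step 2: TM = 29.5 / 6.0828 = 4.85

4.85 TM


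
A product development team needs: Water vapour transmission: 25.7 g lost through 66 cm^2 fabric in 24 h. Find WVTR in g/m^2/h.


Formula: WVTR = mass_loss / (area * time)
Step 1: Convert area: 66 cm^2 = 0.0066 m^2
Step 2: WVTR = 25.7 g / (0.0066 m^2 * 24 h)
Step 3: WVTR = 25.7 / 0.1584 = 162.2 g/m^2/h

162.2 g/m^2/h


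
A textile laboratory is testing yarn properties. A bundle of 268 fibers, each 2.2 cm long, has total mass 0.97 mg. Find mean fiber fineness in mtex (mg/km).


Formula: fineness (mtex) = mass (mg) / total length (km) = (mass_mg / total_length_m) * 1000
Step 1: Convert fiber length: 2.2 cm = 0.022 m
Step 2: Total fiber length = 268 * 0.022 = 5.896 m
Step 3: Linear density = 0.97 mg / 5.896 m = 0.1645 mg/m
Step 4: fineness = 0.1645 * 1000 = 164.5 mtex

164.5 mtex


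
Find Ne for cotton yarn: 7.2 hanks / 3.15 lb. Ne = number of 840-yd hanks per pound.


Formula: Ne = hanks / mass_lb
Substituting: Ne = 7.2 / 3.15
Ne = 2.3

2.3 Ne


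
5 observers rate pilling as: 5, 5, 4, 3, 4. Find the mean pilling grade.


Formula: Mean = sum / count
Sum = 5 + 5 + 4 + 3 + 4 = 21
Mean = 21 / 5 = 4.2

4.2


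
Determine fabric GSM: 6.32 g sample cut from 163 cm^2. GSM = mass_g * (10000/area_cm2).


Formula: GSM = mass_g / area_m2
Step 1: Convert area: 163 cm^2 = 163 / 10000 = 0.0163 m^2
Step 2: GSM = 6.32 g / 0.0163 m^2 = 387.7 g/m^2

387.7 g/m^2


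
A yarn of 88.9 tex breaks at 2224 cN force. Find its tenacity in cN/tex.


Formula: Tenacity = Breaking force / Linear density
Tenacity = 2224 cN / 88.9 tex
Tenacity = 25.02 cN/tex

25.02 cN/tex


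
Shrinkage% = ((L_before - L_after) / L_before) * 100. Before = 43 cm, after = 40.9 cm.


Formula: Shrinkage% = ((L_before - L_after) / L_before) * 100
Step 1: Shrinkage = 43 - 40.9 = 2.1 cm
Step 2: Shrinkage% = (2.1 / 43) * 100
Step 3: Shrinkage% = 0.048837 * 100 = 4.8837% ≈ 4.9%

4.9%


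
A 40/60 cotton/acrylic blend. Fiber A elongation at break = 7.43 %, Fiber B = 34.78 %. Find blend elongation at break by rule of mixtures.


Formula: Blend property = (fraction_A * property_A) + (fraction_B * property_B)
Step 1: Contribution A = 40/100 * 7.43 % = 2.972 %
Step 2: Contribution B = 60/100 * 34.78 % = 20.868 %
Step 3: Blend elongation at break = 2.972 + 20.868 = 23.84 %

23.84 %


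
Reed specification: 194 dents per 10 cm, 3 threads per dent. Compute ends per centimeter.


Formula: EPC = (dents per 10 cm * ends per dent) / 10
Step 1: Total ends per 10 cm = 194 * 3 = 582
Step 2: EPC = 582 / 10 = 58.2 ends/cm

58.2 ends/cm


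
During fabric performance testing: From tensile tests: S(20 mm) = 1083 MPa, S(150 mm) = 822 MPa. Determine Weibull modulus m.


Formula: m = ln(L1/L2) / ln(S2/S1)
Step 1: ln(L1/L2) = ln(20/150) = -2.01490
Step 2: S2/S1 = 822/1083 = 0.759
Step 3: ln(S2/S1) = ln(0.759) = -0.27575
Step 4: m = -2.01490 / -0.27575 = 7.31

7.31 (Weibull m)


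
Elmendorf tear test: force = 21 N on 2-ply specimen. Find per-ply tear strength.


Formula: Per-ply strength = Total force / Number of plies
Per-ply = 21 N / 2
Per-ply = 10.5 N

10.5 N


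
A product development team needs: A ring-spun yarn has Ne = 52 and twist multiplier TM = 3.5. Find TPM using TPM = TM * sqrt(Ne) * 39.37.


Formula: TPM = TM * sqrt(Ne) * 39.37
Step 1: sqrt(Ne) = sqrt(52) = 7.2111
Step 2: TM * sqrt(Ne) = 3.5 * 7.2111 = 25.2389
Step 3: TPM = 25.2389 * 39.37 = 994 twists/m

994 twists/m


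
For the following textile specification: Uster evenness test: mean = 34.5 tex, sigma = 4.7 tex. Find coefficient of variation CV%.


Formula: CV% = (standard deviation / mean) * 100
Step 1: Ratio = 4.7 / 34.5 = 0.136232
Step 2: CV% = 0.136232 * 100 = 13.6232% ≈ 13.6%

13.6%


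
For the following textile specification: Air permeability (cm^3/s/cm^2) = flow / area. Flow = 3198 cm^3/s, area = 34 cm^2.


Formula: Air Permeability = Airflow / Test Area
AP = 3198 cm^3/s / 34 cm^2
AP = 94.1 cm^3/s/cm^2

94.1 cm^3/s/cm^2


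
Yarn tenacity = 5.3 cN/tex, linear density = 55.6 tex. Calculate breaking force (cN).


Formula: Breaking force = Tenacity * Linear density
F = 5.3 cN/tex * 55.6 tex
F = 294.68 cN

294.68 cN


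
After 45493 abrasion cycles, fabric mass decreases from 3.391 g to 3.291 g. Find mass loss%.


Formula: Mass loss% = ((m_before - m_after) / m_before) * 100
Step 1: Mass loss = 3.391 - 3.291 = 0.1 g
Step 2: Ratio = 0.1 / 3.391 = 0.0294898
Step 3: Mass loss% = 0.0294898 * 100 = 2.94898% ≈ 2.95%

2.95%


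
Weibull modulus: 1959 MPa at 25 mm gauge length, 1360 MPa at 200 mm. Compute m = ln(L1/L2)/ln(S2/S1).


Formula: m = ln(L1/L2) / ln(S2/S1)
Step 1: ln(L1/L2) = ln(25/200) = -2.07944
Step 2: S2/S1 = 1360/1959 = 0.69423
Step 3: ln(S2/S1) = ln(0.69423) = -0.36495
Step 4: m = -2.07944 / -0.36495 = 5.70

5.70 (Weibull m)


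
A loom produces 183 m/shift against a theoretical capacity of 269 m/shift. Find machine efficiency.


Formula: Efficiency% = (Actual output / Theoretical output) * 100
Efficiency% = (183 / 269) * 100
Efficiency% = 0.680297 * 100 = 68.0297% ≈ 68.0%

68.0%


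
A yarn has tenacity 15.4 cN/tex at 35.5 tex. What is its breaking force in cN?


Formula: Breaking force = Tenacity * Linear density
F = 15.4 cN/tex * 35.5 tex
F = 546.70 cN

546.70 cN


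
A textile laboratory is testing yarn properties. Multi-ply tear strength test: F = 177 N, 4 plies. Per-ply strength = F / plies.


Formula: Per-ply strength = Total force / Number of plies
Per-ply = 177 N / 4
Per-ply = 44.25 N

44.25 N


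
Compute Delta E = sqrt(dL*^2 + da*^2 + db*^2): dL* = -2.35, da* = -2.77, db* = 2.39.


Formula: Delta E = sqrt(dL*^2 + da*^2 + db*^2)
Step 1: dL*^2 = (-2.35)^2 = 5.5225
Step 2: da*^2 = (-2.77)^2 = 7.6729
Step 3: db*^2 = 2.39^2 = 5.7121
Step 4: Sum = 5.5225 + 7.6729 + 5.7121 = 18.9075
Step 5: Delta E = sqrt(18.9075) = 4.35

4.35 Delta E


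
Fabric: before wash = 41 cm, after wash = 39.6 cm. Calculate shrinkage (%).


Formula: Shrinkage% = ((L_before - L_after) / L_before) * 100
Step 1: Shrinkage = 41 - 39.6 = 1.4 cm
Step 2: Shrinkage% = (1.4 / 41) * 100
Step 3: Shrinkage% = 0.034146 * 100 = 3.4146% ≈ 3.4%

3.4%


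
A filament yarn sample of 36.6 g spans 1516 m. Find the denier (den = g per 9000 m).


Formula: den = (mass_g / length_m) * 9000
Substituting: den = (36.6 / 1516) * 9000
Intermediate: 36.6 / 1516 = 0.02414248 g/m
den = 0.02414248 * 9000 = 217.3 denier

217.3 denier


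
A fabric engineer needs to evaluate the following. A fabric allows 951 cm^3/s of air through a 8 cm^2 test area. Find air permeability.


Formula: Air Permeability = Airflow / Test Area
AP = 951 cm^3/s / 8 cm^2
AP = 118.9 cm^3/s/cm^2

118.9 cm^3/s/cm^2


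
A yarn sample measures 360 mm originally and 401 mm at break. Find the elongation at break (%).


Formula: Elongation (%) = ((L_break - L0) / L0) * 100
Step 1: Extension = 401 - 360 = 41 mm
Step 2: Elongation = (41 / 360) * 100
Step 3: Elongation = 0.113889 * 100 = 11.3889% ≈ 11.4%

11.4%


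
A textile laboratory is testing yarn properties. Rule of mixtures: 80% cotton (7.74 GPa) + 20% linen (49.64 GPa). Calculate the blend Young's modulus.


Formula: Blend property = (fraction_A * property_A) + (fraction_B * property_B)
Step 1: Contribution A = 80/100 * 7.74 GPa = 6.192 GPa
Step 2: Contribution B = 20/100 * 49.64 GPa = 9.928 GPa
Step 3: Blend Young's modulus = 6.192 + 9.928 = 16.12 GPa

16.12 GPa


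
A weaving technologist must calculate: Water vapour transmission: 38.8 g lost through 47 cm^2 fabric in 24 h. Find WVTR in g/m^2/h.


Formula: WVTR = mass_loss / (area * time)
Step 1: Convert area: 47 cm^2 = 0.0047 m^2
Step 2: WVTR = 38.8 g / (0.0047 m^2 * 24 h)
Step 3: WVTR = 38.8 / 0.1128 = 344.0 g/m^2/h

344.0 g/m^2/h


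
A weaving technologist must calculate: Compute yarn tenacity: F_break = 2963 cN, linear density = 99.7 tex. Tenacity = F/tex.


Formula: Tenacity = Breaking force / Linear density
Tenacity = 2963 cN / 99.7 tex
Tenacity = 29.72 cN/tex

29.72 cN/tex


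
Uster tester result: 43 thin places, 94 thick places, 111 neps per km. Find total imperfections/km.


Formula: Total = thin places + thick places + neps
Total = 43 + 94 + 111
Total = 248 imperfections/km

248 imperfections/km


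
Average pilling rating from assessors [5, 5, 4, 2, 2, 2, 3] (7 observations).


Formula: Mean = sum / count
Sum = 5 + 5 + 4 + 2 + 2 + 2 + 3 = 23
Mean = 23 / 7 = 3.3

3.3


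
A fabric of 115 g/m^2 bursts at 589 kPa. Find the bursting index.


Formula: Bursting Index = Bursting Strength / Fabric GSM
BI = 589 kPa / 115 g/m^2
BI = 5.122 kPa/(g/m^2)

5.122 kPa/(g/m^2)


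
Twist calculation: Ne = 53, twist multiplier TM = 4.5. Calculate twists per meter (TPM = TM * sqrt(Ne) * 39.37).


Formula: TPM = TM * sqrt(Ne) * 39.37
Step 1: sqrt(Ne) = sqrt(53) = 7.2801
Step 2: TM * sqrt(Ne) = 4.5 * 7.2801 = 32.7605
Step 3: TPM = 32.7605 * 39.37 = 1290 twists/m

1290 twists/m


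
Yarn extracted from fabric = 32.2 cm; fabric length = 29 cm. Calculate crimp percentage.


Formula: Crimp% = ((L_yarn - L_fabric) / L_fabric) * 100
Step 1: Extension = 32.2 - 29 = 3.2 cm
Step 2: Crimp% = (3.2 / 29) * 100
Step 3: Crimp% = 0.110345 * 100 = 11.0345% ≈ 11.0%

11.0%


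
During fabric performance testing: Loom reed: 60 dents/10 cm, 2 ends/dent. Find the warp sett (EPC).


Formula: EPC = (dents per 10 cm * ends per dent) / 10
Step 1: Total ends per 10 cm = 60 * 2 = 120
Step 2: EPC = 120 / 10 = 12.0 ends/cm

12.0 ends/cm


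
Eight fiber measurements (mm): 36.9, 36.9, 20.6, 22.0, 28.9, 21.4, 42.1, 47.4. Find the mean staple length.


Formula: Mean = sum of lengths / count
Sum = 36.9 + 36.9 + 20.6 + 22.0 + 28.9 + 21.4 + 42.1 + 47.4
Sum = 256.2 mm
Mean = 256.2 / 8 = 32.03 mm

32.03 mm


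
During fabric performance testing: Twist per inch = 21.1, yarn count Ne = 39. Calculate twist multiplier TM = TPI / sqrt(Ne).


Formula: TM = TPI / sqrt(Ne)
Step 1: sqrt(Ne) = sqrt(39) = 6.245
Step 2: TM = 21.1 / 6.245 = 3.38

3.38 TM


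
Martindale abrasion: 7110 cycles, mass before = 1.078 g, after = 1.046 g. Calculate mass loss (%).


Formula: Mass loss% = ((m_before - m_after) / m_before) * 100
Step 1: Mass loss = 1.078 - 1.046 = 0.032 g
Step 2: Ratio = 0.032 / 1.078 = 0.0296846
Step 3: Mass loss% = 0.0296846 * 100 = 2.96846% ≈ 2.97%

2.97%


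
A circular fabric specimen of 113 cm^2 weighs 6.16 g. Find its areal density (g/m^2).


Formula: GSM = mass_g / area_m2
Step 1: Convert area: 113 cm^2 = 113 / 10000 = 0.0113 m^2
Step 2: GSM = 6.16 g / 0.0113 m^2 = 545.1 g/m^2

545.1 g/m^2


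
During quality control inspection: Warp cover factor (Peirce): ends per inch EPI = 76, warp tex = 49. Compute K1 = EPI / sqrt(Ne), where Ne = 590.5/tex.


Formula: K1 = EPI / sqrt(Ne), with Ne = 590.5 / tex_warp
Step 1: Ne = 590.5 / 49 = 12.051
Step 2: sqrt(Ne) = sqrt(12.051) = 3.4715
Step 3: K1 = 76 / 3.4715 = 21.9

21.9


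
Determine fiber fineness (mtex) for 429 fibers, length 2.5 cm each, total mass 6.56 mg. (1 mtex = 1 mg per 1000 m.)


Formula: fineness (mtex) = mass (mg) / total length (km) = (mass_mg / total_length_m) * 1000
Step 1: Convert fiber length: 2.5 cm = 0.025 m
Step 2: Total fiber length = 429 * 0.025 = 10.725 m
Step 3: Linear density = 6.56 mg / 10.725 m = 0.6117 mg/m
Step 4: fineness = 0.6117 * 1000 = 611.7 mtex

611.7 mtex


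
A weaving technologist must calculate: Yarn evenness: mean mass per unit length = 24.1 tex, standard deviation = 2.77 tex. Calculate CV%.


Formula: CV% = (standard deviation / mean) * 100
Step 1: Ratio = 2.77 / 24.1 = 0.114938
Step 2: CV% = 0.114938 * 100 = 11.4938% ≈ 11.5%

11.5%


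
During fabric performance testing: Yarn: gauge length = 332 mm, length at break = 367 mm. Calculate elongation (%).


Formula: Elongation (%) = ((L_break - L0) / L0) * 100
Step 1: Extension = 367 - 332 = 35 mm
Step 2: Elongation = (35 / 332) * 100
Step 3: Elongation = 0.105422 * 100 = 10.5422% ≈ 10.5%

10.5%


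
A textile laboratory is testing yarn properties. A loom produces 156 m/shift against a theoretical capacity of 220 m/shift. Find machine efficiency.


Formula: Efficiency% = (Actual output / Theoretical output) * 100
Efficiency% = (156 / 220) * 100
Efficiency% = 0.709091 * 100 = 70.9091% ≈ 70.9%

70.9%


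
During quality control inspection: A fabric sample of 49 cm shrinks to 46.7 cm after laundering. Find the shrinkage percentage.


Formula: Shrinkage% = ((L_before - L_after) / L_before) * 100
Step 1: Shrinkage = 49 - 46.7 = 2.3 cm
Step 2: Shrinkage% = (2.3 / 49) * 100
Step 3: Shrinkage% = 0.046939 * 100 = 4.6939% ≈ 4.7%

4.7%


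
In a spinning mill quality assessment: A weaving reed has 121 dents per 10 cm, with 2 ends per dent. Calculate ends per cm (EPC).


Formula: EPC = (dents per 10 cm * ends per dent) / 10
Step 1: Total ends per 10 cm = 121 * 2 = 242
Step 2: EPC = 242 / 10 = 24.2 ends/cm

24.2 ends/cm


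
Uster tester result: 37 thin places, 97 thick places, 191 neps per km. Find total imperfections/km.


Formula: Total = thin places + thick places + neps
Total = 37 + 97 + 191
Total = 325 imperfections/km

325 imperfections/km


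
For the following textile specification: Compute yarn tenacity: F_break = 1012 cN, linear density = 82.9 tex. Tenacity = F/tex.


Formula: Tenacity = Breaking force / Linear density
Tenacity = 1012 cN / 82.9 tex
Tenacity = 12.21 cN/tex

12.21 cN/tex


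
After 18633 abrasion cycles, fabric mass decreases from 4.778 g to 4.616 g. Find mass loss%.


Formula: Mass loss% = ((m_before - m_after) / m_before) * 100
Step 1: Mass loss = 4.778 - 4.616 = 0.162 g
Step 2: Ratio = 0.162 / 4.778 = 0.0339054
Step 3: Mass loss% = 0.0339054 * 100 = 3.39054% ≈ 3.39%

3.39%


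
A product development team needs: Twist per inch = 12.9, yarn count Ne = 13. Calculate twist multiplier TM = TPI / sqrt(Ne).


Formula: TM = TPI / sqrt(Ne)
Step 1: sqrt(Ne) = sqrt(13) = 3.6056
Step 2: TM = 12.9 / 3.6056 = 3.58

3.58 TM


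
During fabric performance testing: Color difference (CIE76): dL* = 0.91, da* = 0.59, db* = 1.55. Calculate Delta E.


Formula: Delta E = sqrt(dL*^2 + da*^2 + db*^2)
Step 1: dL*^2 = 0.91^2 = 0.8281
Step 2: da*^2 = 0.59^2 = 0.3481
Step 3: db*^2 = 1.55^2 = 2.4025
Step 4: Sum = 0.8281 + 0.3481 + 2.4025 = 3.5787
Step 5: Delta E = sqrt(3.5787) = 1.89

1.89 Delta E


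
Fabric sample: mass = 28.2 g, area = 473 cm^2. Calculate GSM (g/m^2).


Formula: GSM = mass_g / area_m2
Step 1: Convert area: 473 cm^2 = 473 / 10000 = 0.0473 m^2
Step 2: GSM = 28.2 g / 0.0473 m^2 = 596.2 g/m^2

596.2 g/m^2


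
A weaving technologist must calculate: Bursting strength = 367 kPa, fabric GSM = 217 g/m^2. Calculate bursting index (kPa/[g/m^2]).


Formula: Bursting Index = Bursting Strength / Fabric GSM
BI = 367 kPa / 217 g/m^2
BI = 1.691 kPa/(g/m^2)

1.691 kPa/(g/m^2)


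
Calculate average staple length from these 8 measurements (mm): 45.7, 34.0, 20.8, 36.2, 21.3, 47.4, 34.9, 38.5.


Formula: Mean = sum of lengths / count
Sum = 45.7 + 34.0 + 20.8 + 36.2 + 21.3 + 47.4 + 34.9 + 38.5
Sum = 278.8 mm
Mean = 278.8 / 8 = 34.85 mm

34.85 mm


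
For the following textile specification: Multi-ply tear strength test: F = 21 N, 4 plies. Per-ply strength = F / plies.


Formula: Per-ply strength = Total force / Number of plies
Per-ply = 21 N / 4
Per-ply = 5.25 N

5.25 N


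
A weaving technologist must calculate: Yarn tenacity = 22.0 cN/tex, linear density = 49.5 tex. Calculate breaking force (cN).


Formula: Breaking force = Tenacity * Linear density
F = 22.0 cN/tex * 49.5 tex
F = 1089.00 cN

1089.00 cN


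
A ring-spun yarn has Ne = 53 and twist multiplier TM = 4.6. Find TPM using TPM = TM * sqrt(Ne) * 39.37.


Formula: TPM = TM * sqrt(Ne) * 39.37
Step 1: sqrt(Ne) = sqrt(53) = 7.2801
Step 2: TM * sqrt(Ne) = 4.6 * 7.2801 = 33.4885
Step 3: TPM = 33.4885 * 39.37 = 1318 twists/m

1318 twists/m


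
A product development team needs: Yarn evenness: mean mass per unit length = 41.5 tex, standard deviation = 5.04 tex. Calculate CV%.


Formula: CV% = (standard deviation / mean) * 100
Step 1: Ratio = 5.04 / 41.5 = 0.121446
Step 2: CV% = 0.121446 * 100 = 12.1446% ≈ 12.1%

12.1%


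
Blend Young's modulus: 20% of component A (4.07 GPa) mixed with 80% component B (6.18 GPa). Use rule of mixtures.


Formula: Blend property = (fraction_A * property_A) + (fraction_B * property_B)
Step 1: Contribution A = 20/100 * 4.07 GPa = 0.814 GPa
Step 2: Contribution B = 80/100 * 6.18 GPa = 4.944 GPa
Step 3: Blend Young's modulus = 0.814 + 4.944 = 5.758 GPa

5.758 GPa


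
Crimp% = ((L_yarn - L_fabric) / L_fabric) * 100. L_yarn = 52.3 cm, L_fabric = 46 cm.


Formula: Crimp% = ((L_yarn - L_fabric) / L_fabric) * 100
Step 1: Extension = 52.3 - 46 = 6.3 cm
Step 2: Crimp% = (6.3 / 46) * 100
Step 3: Crimp% = 0.136957 * 100 = 13.6957% ≈ 13.7%

13.7%


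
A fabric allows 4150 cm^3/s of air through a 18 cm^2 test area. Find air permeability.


Formula: Air Permeability = Airflow / Test Area
AP = 4150 cm^3/s / 18 cm^2
AP = 230.6 cm^3/s/cm^2

230.6 cm^3/s/cm^2


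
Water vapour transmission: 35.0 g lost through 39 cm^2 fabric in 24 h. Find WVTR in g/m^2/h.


Formula: WVTR = mass_loss / (area * time)
Step 1: Convert area: 39 cm^2 = 0.0039 m^2
Step 2: WVTR = 35.0 g / (0.0039 m^2 * 24 h)
Step 3: WVTR = 35.0 / 0.0936 = 373.9 g/m^2/h

373.9 g/m^2/h


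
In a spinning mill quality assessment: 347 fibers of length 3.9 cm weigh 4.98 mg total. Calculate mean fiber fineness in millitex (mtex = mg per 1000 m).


Formula: fineness (mtex) = mass (mg) / total length (km) = (mass_mg / total_length_m) * 1000
Step 1: Convert fiber length: 3.9 cm = 0.039 m
Step 2: Total fiber length = 347 * 0.039 = 13.533 m
Step 3: Linear density = 4.98 mg / 13.533 m = 0.3680 mg/m
Step 4: fineness = 0.3680 * 1000 = 368.0 mtex

368.0 mtex


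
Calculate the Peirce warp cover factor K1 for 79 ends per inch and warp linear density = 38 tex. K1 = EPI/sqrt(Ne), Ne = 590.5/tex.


Formula: K1 = EPI / sqrt(Ne), with Ne = 590.5 / tex_warp
Step 1: Ne = 590.5 / 38 = 15.539
Step 2: sqrt(Ne) = sqrt(15.539) = 3.942
Step 3: K1 = 79 / 3.942 = 20.0

20.0


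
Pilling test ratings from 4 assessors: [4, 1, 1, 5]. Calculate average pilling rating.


Formula: Mean = sum / count
Sum = 4 + 1 + 1 + 5 = 11
Mean = 11 / 4 = 2.8

2.8


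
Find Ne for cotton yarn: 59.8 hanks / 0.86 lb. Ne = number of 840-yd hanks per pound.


Formula: Ne = hanks / mass_lb
Substituting: Ne = 59.8 / 0.86
Ne = 69.5

69.5 Ne


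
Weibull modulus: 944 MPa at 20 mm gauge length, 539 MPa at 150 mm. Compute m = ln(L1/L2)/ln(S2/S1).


Formula: m = ln(L1/L2) / ln(S2/S1)
Step 1: ln(L1/L2) = ln(20/150) = -2.01490
Step 2: S2/S1 = 539/944 = 0.57097
Step 3: ln(S2/S1) = ln(0.57097) = -0.56042
Step 4: m = -2.01490 / -0.56042 = 3.60

3.60 (Weibull m)


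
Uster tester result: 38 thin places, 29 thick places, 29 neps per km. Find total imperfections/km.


Formula: Total = thin places + thick places + neps
Total = 38 + 29 + 29
Total = 96 imperfections/km

96 imperfections/km


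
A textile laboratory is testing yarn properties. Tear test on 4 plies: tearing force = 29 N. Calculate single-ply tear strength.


Formula: Per-ply strength = Total force / Number of plies
Per-ply = 29 N / 4
Per-ply = 7.25 N

7.25 N


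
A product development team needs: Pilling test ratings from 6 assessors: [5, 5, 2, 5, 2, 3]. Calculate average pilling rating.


Formula: Mean = sum / count
Sum = 5 + 5 + 2 + 5 + 2 + 3 = 22
Mean = 22 / 6 = 3.7

3.7


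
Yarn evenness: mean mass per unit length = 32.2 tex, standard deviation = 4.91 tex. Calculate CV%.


Formula: CV% = (standard deviation / mean) * 100
Step 1: Ratio = 4.91 / 32.2 = 0.152484
Step 2: CV% = 0.152484 * 100 = 15.2484% ≈ 15.2%

15.2%


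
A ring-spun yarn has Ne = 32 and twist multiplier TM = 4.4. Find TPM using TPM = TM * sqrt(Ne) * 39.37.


Formula: TPM = TM * sqrt(Ne) * 39.37
Step 1: sqrt(Ne) = sqrt(32) = 5.6569
Step 2: TM * sqrt(Ne) = 4.4 * 5.6569 = 24.8904
Step 3: TPM = 24.8904 * 39.37 = 980 twists/m

980 twists/m


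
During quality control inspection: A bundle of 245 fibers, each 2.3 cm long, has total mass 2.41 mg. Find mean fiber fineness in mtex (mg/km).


Formula: fineness (mtex) = mass (mg) / total length (km) = (mass_mg / total_length_m) * 1000
Step 1: Convert fiber length: 2.3 cm = 0.023 m
Step 2: Total fiber length = 245 * 0.023 = 5.635 m
Step 3: Linear density = 2.41 mg / 5.635 m = 0.4277 mg/m
Step 4: fineness = 0.4277 * 1000 = 427.7 mtex

427.7 mtex


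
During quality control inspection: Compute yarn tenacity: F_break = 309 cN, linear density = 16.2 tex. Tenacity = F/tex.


Formula: Tenacity = Breaking force / Linear density
Tenacity = 309 cN / 16.2 tex
Tenacity = 19.07 cN/tex

19.07 cN/tex


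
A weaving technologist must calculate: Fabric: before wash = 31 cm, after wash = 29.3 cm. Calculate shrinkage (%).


Formula: Shrinkage% = ((L_before - L_after) / L_before) * 100
Step 1: Shrinkage = 31 - 29.3 = 1.7 cm
Step 2: Shrinkage% = (1.7 / 31) * 100
Step 3: Shrinkage% = 0.054839 * 100 = 5.4839% ≈ 5.5%

5.5%


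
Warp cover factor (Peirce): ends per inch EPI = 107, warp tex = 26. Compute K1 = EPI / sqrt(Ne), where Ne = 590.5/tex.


Formula: K1 = EPI / sqrt(Ne), with Ne = 590.5 / tex_warp
Step 1: Ne = 590.5 / 26 = 22.712
Step 2: sqrt(Ne) = sqrt(22.712) = 4.7657
Step 3: K1 = 107 / 4.7657 = 22.5

22.5
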